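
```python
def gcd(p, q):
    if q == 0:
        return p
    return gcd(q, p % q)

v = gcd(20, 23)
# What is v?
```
Call trace:
gcd(p=20, q=23)
  gcd(p=23, q=20)
    gcd(p=20, q=3)
      gcd(p=3, q=2)
        gcd(p=2, q=1)
          gcd(p=1, q=0)
          -> return 1
        -> return 1
      -> return 1
    -> return 1
  -> return 1
-> return 1

Final answer: 1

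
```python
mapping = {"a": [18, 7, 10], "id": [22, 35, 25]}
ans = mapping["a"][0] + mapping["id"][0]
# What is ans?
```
Trace:
  mapping={'a': [18, 7, 10], 'id': [22, 35, 25]}
  mapping={'a': [18, 7, 10], 'id': [22, 35, 25]}, ans=40

Final answer: 40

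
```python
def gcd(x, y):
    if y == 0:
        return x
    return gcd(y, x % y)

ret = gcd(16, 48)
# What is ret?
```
Call trace:
gcd(x=16, y=48)
  gcd(x=48, y=16)
    gcd(x=16, y=0)
    -> return 16
  -> return 16
-> return 16

Final answer: 16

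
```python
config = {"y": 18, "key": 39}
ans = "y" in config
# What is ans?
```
Trace:
  config={'y': 18, 'key': 39}
  config={'y': 18, 'key': 39}, ans=True

Final answer: True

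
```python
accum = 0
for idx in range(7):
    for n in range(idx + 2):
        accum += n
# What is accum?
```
Trace:
  accum=0
  accum=0, idx=0, n=0
  accum=1, idx=0, n=1
  accum=1, idx=1, n=0
  accum=2, idx=1, n=1
  accum=4, idx=1, n=2
  accum=4, idx=2, n=0
  accum=5, idx=2, n=1
  accum=7, idx=2, n=2
  accum=10, idx=2, n=3
  accum=10, idx=3, n=0
  accum=11, idx=3, n=1
  accum=13, idx=3, n=2
  accum=16, idx=3, n=3
  accum=20, idx=3, n=4
  accum=20, idx=4, n=0
  accum=21, idx=4, n=1
  accum=23, idx=4, n=2
  accum=26, idx=4, n=3
  accum=30, idx=4, n=4
  accum=35, idx=4, n=5
  accum=35, idx=5, n=0
  accum=36, idx=5, n=1
  accum=38, idx=5, n=2
  accum=41, idx=5, n=3
  accum=45, idx=5, n=4
  accum=50, idx=5, n=5
  accum=56, idx=5, n=6
  accum=56, idx=6, n=0
  accum=57, idx=6, n=1
  accum=59, idx=6, n=2
  accum=62, idx=6, n=3
  accum=66, idx=6, n=4
  accum=71, idx=6, n=5
  accum=77, idx=6, n=6
  accum=84, idx=6, n=7

Final answer: 84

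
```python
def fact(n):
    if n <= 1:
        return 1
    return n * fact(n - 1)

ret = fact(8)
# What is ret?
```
Call trace:
fact(n=8)
  fact(n=7)
    fact(n=6)
      fact(n=5)
        fact(n=4)
          fact(n=3)
            fact(n=2)
              fact(n=1)
              -> return 1
            -> return 2
          -> return 6
        -> return 24
      -> return 120
    -> return 720
  -> return 5040
-> return 40320

Final answer: 40320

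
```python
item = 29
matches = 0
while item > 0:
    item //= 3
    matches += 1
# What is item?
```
Trace:
  item=29
  item=29, matches=0
  item=9, matches=1
  item=3, matches=2
  item=1, matches=3
  item=0, matches=4

Final answer: 0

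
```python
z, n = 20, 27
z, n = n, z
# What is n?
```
Trace:
  z=20, n=27
  z=27, n=20

Final answer: 20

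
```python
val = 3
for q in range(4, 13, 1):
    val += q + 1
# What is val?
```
Trace:
  val=3
  val=8, q=4
  val=14, q=5
  val=21, q=6
  val=29, q=7
  val=38, q=8
  val=48, q=9
  val=59, q=10
  val=71, q=11
  val=84, q=12

Final answer: 84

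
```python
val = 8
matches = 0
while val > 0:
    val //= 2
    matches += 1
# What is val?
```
Trace:
  val=8
  val=8, matches=0
  val=4, matches=1
  val=2, matches=2
  val=1, matches=3
  val=0, matches=4

Final answer: 0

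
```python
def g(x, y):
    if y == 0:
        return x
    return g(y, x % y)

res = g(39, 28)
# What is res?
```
Call trace:
g(x=39, y=28)
  g(x=28, y=11)
    g(x=11, y=6)
      g(x=6, y=5)
        g(x=5, y=1)
          g(x=1, y=0)
          -> return 1
        -> return 1
      -> return 1
    -> return 1
  -> return 1
-> return 1

Final answer: 1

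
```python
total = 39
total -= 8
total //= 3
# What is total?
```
Trace:
  total=39
  total=31
  total=10

Final answer: 10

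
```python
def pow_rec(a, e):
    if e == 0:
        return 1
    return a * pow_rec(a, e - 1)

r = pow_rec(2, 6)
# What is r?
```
Call trace:
pow_rec(a=2, e=6)
  pow_rec(a=2, e=5)
    pow_rec(a=2, e=4)
      pow_rec(a=2, e=3)
        pow_rec(a=2, e=2)
          pow_rec(a=2, e=1)
            pow_rec(a=2, e=0)
            -> return 1
          -> return 2
        -> return 4
      -> return 8
    -> return 16
  -> return 32
-> return 64

Final answer: 64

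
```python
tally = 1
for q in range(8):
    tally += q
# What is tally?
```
Trace:
  tally=1
  tally=1, q=0
  tally=2, q=1
  tally=4, q=2
  tally=7, q=3
  tally=11, q=4
  tally=16, q=5
  tally=22, q=6
  tally=29, q=7

Final answer: 29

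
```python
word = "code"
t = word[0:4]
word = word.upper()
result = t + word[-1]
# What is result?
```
Trace:
  word='code'
  word='code', t='code'
  word='CODE', t='code'
  word='CODE', t='code', result='codeE'

Final answer: 'codeE'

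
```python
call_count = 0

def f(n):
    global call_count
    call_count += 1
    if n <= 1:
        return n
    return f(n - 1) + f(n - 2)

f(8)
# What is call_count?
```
Call trace (a repeated sub-call is expanded the first time; later identical calls just restate its return value):
f(n=8)
  f(n=7)
    f(n=6)
      f(n=5)
        f(n=4)
          f(n=3)
            f(n=2)
              f(n=1)
              -> return 1
              f(n=0)
              -> return 0
            -> return 1
            f(n=1)
            -> return 1
          -> return 2
          f(n=2) -> return 1  (same call as traced above)
        -> return 3
        f(n=3) -> return 2  (same call as traced above)
      -> return 5
      f(n=4) -> return 3  (same call as traced above)
    -> return 8
    f(n=5) -> return 5  (same call as traced above)
  -> return 13
  f(n=6) -> return 8  (same call as traced above)
-> return 21

call_count is incremented once per call, so count the calls in each subtree. Let C(n) = number of calls made by f(n).
C(0) = C(1) = 1 (base case, no recursion); C(n) = 1 + C(n - 1) + C(n - 2) otherwise.
C(2) = 1 + C(1) + C(0) = 1 + 1 + 1 = 3
C(3) = 1 + C(2) + C(1) = 1 + 3 + 1 = 5
C(4) = 1 + C(3) + C(2) = 1 + 5 + 3 = 9
C(5) = 1 + C(4) + C(3) = 1 + 9 + 5 = 15
C(6) = 1 + C(5) + C(4) = 1 + 15 + 9 = 25
C(7) = 1 + C(6) + C(5) = 1 + 25 + 15 = 41
C(8) = 1 + C(7) + C(6) = 1 + 41 + 25 = 67
call_count = C(8) = 67

Final answer: 67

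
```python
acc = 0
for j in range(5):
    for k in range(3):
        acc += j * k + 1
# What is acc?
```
Trace:
  acc=0
  acc=1, j=0, k=0
  acc=2, j=0, k=1
  acc=3, j=0, k=2
  acc=4, j=1, k=0
  acc=6, j=1, k=1
  acc=9, j=1, k=2
  acc=10, j=2, k=0
  acc=13, j=2, k=1
  acc=18, j=2, k=2
  acc=19, j=3, k=0
  acc=23, j=3, k=1
  acc=30, j=3, k=2
  acc=31, j=4, k=0
  acc=36, j=4, k=1
  acc=45, j=4, k=2

Final answer: 45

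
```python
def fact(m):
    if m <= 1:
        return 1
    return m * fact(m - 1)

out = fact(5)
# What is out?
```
Call trace:
fact(m=5)
  fact(m=4)
    fact(m=3)
      fact(m=2)
        fact(m=1)
        -> return 1
      -> return 2
    -> return 6
  -> return 24
-> return 120

Final answer: 120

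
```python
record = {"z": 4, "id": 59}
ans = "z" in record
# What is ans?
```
Trace:
  record={'z': 4, 'id': 59}
  record={'z': 4, 'id': 59}, ans=True

Final answer: True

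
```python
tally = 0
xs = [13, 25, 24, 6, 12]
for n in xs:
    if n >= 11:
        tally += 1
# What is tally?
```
Trace:
  tally=0
  tally=1, n=13
  tally=2, n=25
  tally=3, n=24
  tally=3, n=6
  tally=4, n=12

Final answer: 4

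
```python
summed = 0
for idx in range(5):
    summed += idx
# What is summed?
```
Trace:
  summed=0
  summed=0, idx=0
  summed=1, idx=1
  summed=3, idx=2
  summed=6, idx=3
  summed=10, idx=4

Final answer: 10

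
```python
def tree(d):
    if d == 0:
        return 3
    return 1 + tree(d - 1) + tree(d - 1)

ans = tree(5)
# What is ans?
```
Call trace (a repeated sub-call is expanded the first time; later identical calls just restate its return value):
tree(d=5)
  tree(d=4)
    tree(d=3)
      tree(d=2)
        tree(d=1)
          tree(d=0)
          -> return 3
          tree(d=0)
          -> return 3
        -> return 7
        tree(d=1) -> return 7  (same call as traced above)
      -> return 15
      tree(d=2) -> return 15  (same call as traced above)
    -> return 31
    tree(d=3) -> return 31  (same call as traced above)
  -> return 63
  tree(d=4) -> return 63  (same call as traced above)
-> return 127

Final answer: 127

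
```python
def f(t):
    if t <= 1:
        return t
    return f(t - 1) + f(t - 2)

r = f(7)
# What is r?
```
Call trace (a repeated sub-call is expanded the first time; later identical calls just restate its return value):
f(t=7)
  f(t=6)
    f(t=5)
      f(t=4)
        f(t=3)
          f(t=2)
            f(t=1)
            -> return 1
            f(t=0)
            -> return 0
          -> return 1
          f(t=1)
          -> return 1
        -> return 2
        f(t=2) -> return 1  (same call as traced above)
      -> return 3
      f(t=3) -> return 2  (same call as traced above)
    -> return 5
    f(t=4) -> return 3  (same call as traced above)
  -> return 8
  f(t=5) -> return 5  (same call as traced above)
-> return 13

Final answer: 13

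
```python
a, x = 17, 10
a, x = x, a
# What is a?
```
Trace:
  a=17, x=10
  a=10, x=17

Final answer: 10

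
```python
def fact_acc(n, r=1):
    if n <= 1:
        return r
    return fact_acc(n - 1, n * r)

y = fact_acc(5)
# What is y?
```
Call trace:
fact_acc(n=5, r=1)
  fact_acc(n=4, r=5)
    fact_acc(n=3, r=20)
      fact_acc(n=2, r=60)
        fact_acc(n=1, r=120)
        -> return 120
      -> return 120
    -> return 120
  -> return 120
-> return 120

Final answer: 120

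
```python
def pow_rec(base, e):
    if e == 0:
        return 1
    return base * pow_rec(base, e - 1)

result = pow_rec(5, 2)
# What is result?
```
Call trace:
pow_rec(base=5, e=2)
  pow_rec(base=5, e=1)
    pow_rec(base=5, e=0)
    -> return 1
  -> return 5
-> return 25

Final answer: 25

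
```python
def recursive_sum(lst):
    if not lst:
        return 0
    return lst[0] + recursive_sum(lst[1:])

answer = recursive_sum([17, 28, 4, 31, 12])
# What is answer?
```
Call trace:
recursive_sum(lst=[17, 28, 4, 31, 12])
  recursive_sum(lst=[28, 4, 31, 12])
    recursive_sum(lst=[4, 31, 12])
      recursive_sum(lst=[31, 12])
        recursive_sum(lst=[12])
          recursive_sum(lst=[])
          -> return 0
        -> return 12
      -> return 43
    -> return 47
  -> return 75
-> return 92

Final answer: 92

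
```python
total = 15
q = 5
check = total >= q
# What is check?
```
Trace:
  total=15
  total=15, q=5
  total=15, q=5, check=True

Final answer: True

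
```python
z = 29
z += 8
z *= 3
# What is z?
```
Trace:
  z=29
  z=37
  z=111

Final answer: 111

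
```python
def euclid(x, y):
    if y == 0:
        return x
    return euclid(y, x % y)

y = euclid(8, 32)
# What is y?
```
Call trace:
euclid(x=8, y=32)
  euclid(x=32, y=8)
    euclid(x=8, y=0)
    -> return 8
  -> return 8
-> return 8

Final answer: 8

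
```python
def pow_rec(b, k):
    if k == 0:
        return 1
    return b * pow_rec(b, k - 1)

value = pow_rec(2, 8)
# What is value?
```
Call trace:
pow_rec(b=2, k=8)
  pow_rec(b=2, k=7)
    pow_rec(b=2, k=6)
      pow_rec(b=2, k=5)
        pow_rec(b=2, k=4)
          pow_rec(b=2, k=3)
            pow_rec(b=2, k=2)
              pow_rec(b=2, k=1)
                pow_rec(b=2, k=0)
                -> return 1
              -> return 2
            -> return 4
          -> return 8
        -> return 16
      -> return 32
    -> return 64
  -> return 128
-> return 256

Final answer: 256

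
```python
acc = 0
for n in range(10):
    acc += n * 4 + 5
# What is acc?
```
Trace:
  acc=0
  acc=5, n=0
  acc=14, n=1
  acc=27, n=2
  acc=44, n=3
  acc=65, n=4
  acc=90, n=5
  acc=119, n=6
  acc=152, n=7
  acc=189, n=8
  acc=230, n=9

Final answer: 230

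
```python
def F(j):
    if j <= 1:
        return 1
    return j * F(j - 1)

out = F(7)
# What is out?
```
Call trace:
F(j=7)
  F(j=6)
    F(j=5)
      F(j=4)
        F(j=3)
          F(j=2)
            F(j=1)
            -> return 1
          -> return 2
        -> return 6
      -> return 24
    -> return 120
  -> return 720
-> return 5040

Final answer: 5040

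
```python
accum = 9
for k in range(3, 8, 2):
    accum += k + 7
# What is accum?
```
Trace:
  accum=9
  accum=19, k=3
  accum=31, k=5
  accum=45, k=7

Final answer: 45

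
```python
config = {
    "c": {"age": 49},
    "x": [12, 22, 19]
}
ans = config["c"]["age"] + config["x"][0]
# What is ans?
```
Trace:
  config={'c': {'age': 49}, 'x': [12, 22, 19]}
  config={'c': {'age': 49}, 'x': [12, 22, 19]}, ans=61

Final answer: 61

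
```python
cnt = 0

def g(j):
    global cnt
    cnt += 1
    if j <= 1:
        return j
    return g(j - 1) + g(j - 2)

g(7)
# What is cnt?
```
Call trace (a repeated sub-call is expanded the first time; later identical calls just restate its return value):
g(j=7)
  g(j=6)
    g(j=5)
      g(j=4)
        g(j=3)
          g(j=2)
            g(j=1)
            -> return 1
            g(j=0)
            -> return 0
          -> return 1
          g(j=1)
          -> return 1
        -> return 2
        g(j=2) -> return 1  (same call as traced above)
      -> return 3
      g(j=3) -> return 2  (same call as traced above)
    -> return 5
    g(j=4) -> return 3  (same call as traced above)
  -> return 8
  g(j=5) -> return 5  (same call as traced above)
-> return 13

cnt is incremented once per call, so count the calls in each subtree. Let C(j) = number of calls made by g(j).
C(0) = C(1) = 1 (base case, no recursion); C(j) = 1 + C(j - 1) + C(j - 2) otherwise.
C(2) = 1 + C(1) + C(0) = 1 + 1 + 1 = 3
C(3) = 1 + C(2) + C(1) = 1 + 3 + 1 = 5
C(4) = 1 + C(3) + C(2) = 1 + 5 + 3 = 9
C(5) = 1 + C(4) + C(3) = 1 + 9 + 5 = 15
C(6) = 1 + C(5) + C(4) = 1 + 15 + 9 = 25
C(7) = 1 + C(6) + C(5) = 1 + 25 + 15 = 41
cnt = C(7) = 41

Final answer: 41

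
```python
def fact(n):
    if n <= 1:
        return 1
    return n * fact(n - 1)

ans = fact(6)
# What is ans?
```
Call trace:
fact(n=6)
  fact(n=5)
    fact(n=4)
      fact(n=3)
        fact(n=2)
          fact(n=1)
          -> return 1
        -> return 2
      -> return 6
    -> return 24
  -> return 120
-> return 720

Final answer: 720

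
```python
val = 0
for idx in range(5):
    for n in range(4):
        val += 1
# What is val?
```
Trace:
  val=0
  val=1, idx=0, n=0
  val=2, idx=0, n=1
  val=3, idx=0, n=2
  val=4, idx=0, n=3
  val=5, idx=1, n=0
  val=6, idx=1, n=1
  val=7, idx=1, n=2
  val=8, idx=1, n=3
  val=9, idx=2, n=0
  val=10, idx=2, n=1
  val=11, idx=2, n=2
  val=12, idx=2, n=3
  val=13, idx=3, n=0
  val=14, idx=3, n=1
  val=15, idx=3, n=2
  val=16, idx=3, n=3
  val=17, idx=4, n=0
  val=18, idx=4, n=1
  val=19, idx=4, n=2
  val=20, idx=4, n=3

Final answer: 20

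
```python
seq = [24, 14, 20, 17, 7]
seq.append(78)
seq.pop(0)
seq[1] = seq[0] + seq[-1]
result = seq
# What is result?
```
Trace:
  seq=[24, 14, 20, 17, 7]
  seq=[24, 14, 20, 17, 7, 78]
  seq=[14, 20, 17, 7, 78]
  seq=[14, 92, 17, 7, 78]
  seq=[14, 92, 17, 7, 78], result=[14, 92, 17, 7, 78]

Final answer: [14, 92, 17, 7, 78]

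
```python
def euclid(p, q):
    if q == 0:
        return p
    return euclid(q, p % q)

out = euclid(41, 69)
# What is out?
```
Call trace:
euclid(p=41, q=69)
  euclid(p=69, q=41)
    euclid(p=41, q=28)
      euclid(p=28, q=13)
        euclid(p=13, q=2)
          euclid(p=2, q=1)
            euclid(p=1, q=0)
            -> return 1
          -> return 1
        -> return 1
      -> return 1
    -> return 1
  -> return 1
-> return 1

Final answer: 1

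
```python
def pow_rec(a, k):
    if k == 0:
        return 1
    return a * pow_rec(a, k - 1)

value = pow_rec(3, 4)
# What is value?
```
Call trace:
pow_rec(a=3, k=4)
  pow_rec(a=3, k=3)
    pow_rec(a=3, k=2)
      pow_rec(a=3, k=1)
        pow_rec(a=3, k=0)
        -> return 1
      -> return 3
    -> return 9
  -> return 27
-> return 81

Final answer: 81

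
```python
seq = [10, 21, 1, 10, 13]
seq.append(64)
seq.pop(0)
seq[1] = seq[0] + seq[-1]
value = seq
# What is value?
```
Trace:
  seq=[10, 21, 1, 10, 13]
  seq=[10, 21, 1, 10, 13, 64]
  seq=[21, 1, 10, 13, 64]
  seq=[21, 85, 10, 13, 64]
  seq=[21, 85, 10, 13, 64], value=[21, 85, 10, 13, 64]

Final answer: [21, 85, 10, 13, 64]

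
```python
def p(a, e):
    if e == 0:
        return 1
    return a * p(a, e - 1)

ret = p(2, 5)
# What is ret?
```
Call trace:
p(a=2, e=5)
  p(a=2, e=4)
    p(a=2, e=3)
      p(a=2, e=2)
        p(a=2, e=1)
          p(a=2, e=0)
          -> return 1
        -> return 2
      -> return 4
    -> return 8
  -> return 16
-> return 32

Final answer: 32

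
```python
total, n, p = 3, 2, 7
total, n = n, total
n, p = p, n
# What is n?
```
Trace:
  total=3, n=2, p=7
  total=2, n=3, p=7
  total=2, n=7, p=3

Final answer: 7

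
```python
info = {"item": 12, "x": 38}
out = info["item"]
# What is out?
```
Trace:
  info={'item': 12, 'x': 38}
  info={'item': 12, 'x': 38}, out=12

Final answer: 12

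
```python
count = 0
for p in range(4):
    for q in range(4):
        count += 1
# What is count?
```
Trace:
  count=0
  count=1, p=0, q=0
  count=2, p=0, q=1
  count=3, p=0, q=2
  count=4, p=0, q=3
  count=5, p=1, q=0
  count=6, p=1, q=1
  count=7, p=1, q=2
  count=8, p=1, q=3
  count=9, p=2, q=0
  count=10, p=2, q=1
  count=11, p=2, q=2
  count=12, p=2, q=3
  count=13, p=3, q=0
  count=14, p=3, q=1
  count=15, p=3, q=2
  count=16, p=3, q=3

Final answer: 16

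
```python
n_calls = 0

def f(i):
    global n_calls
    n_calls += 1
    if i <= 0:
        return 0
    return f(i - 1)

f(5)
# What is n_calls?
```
Call trace:
f(i=5)
  f(i=4)
    f(i=3)
      f(i=2)
        f(i=1)
          f(i=0)
          -> return 0
        -> return 0
      -> return 0
    -> return 0
  -> return 0
-> return 0

n_calls is incremented once per call. f is entered once for each i = 5, 4, 3, 2, 1, 0 (the i <= 0 call returns without recursing), i.e. 5 + 1 calls.
n_calls = 6

Final answer: 6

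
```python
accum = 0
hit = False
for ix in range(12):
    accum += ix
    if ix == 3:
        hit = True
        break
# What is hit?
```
Trace:
  accum=0
  accum=0, hit=False
  accum=0, hit=False, ix=0
  accum=1, hit=False, ix=1
  accum=3, hit=False, ix=2
  accum=6, hit=True, ix=3

Final answer: True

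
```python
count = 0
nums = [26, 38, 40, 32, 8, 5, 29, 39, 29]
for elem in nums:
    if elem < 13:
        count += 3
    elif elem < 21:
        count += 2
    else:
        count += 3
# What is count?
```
Trace:
  count=0
  count=3, elem=26
  count=6, elem=38
  count=9, elem=40
  count=12, elem=32
  count=15, elem=8
  count=18, elem=5
  count=21, elem=29
  count=24, elem=39
  count=27, elem=29

Final answer: 27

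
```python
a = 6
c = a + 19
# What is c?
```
Trace:
  a=6
  a=6, c=25

Final answer: 25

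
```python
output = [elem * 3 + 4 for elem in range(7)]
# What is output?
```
Trace:
  elem=0
  elem=1
  elem=2
  elem=3
  elem=4
  elem=5
  elem=6
  output=[4, 7, 10, 13, 16, 19, 22]

Final answer: [4, 7, 10, 13, 16, 19, 22]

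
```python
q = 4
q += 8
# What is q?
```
Trace:
  q=4
  q=12

Final answer: 12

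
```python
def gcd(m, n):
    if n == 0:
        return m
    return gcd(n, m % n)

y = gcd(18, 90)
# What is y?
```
Call trace:
gcd(m=18, n=90)
  gcd(m=90, n=18)
    gcd(m=18, n=0)
    -> return 18
  -> return 18
-> return 18

Final answer: 18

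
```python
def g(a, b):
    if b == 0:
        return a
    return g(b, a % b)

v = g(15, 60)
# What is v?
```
Call trace:
g(a=15, b=60)
  g(a=60, b=15)
    g(a=15, b=0)
    -> return 15
  -> return 15
-> return 15

Final answer: 15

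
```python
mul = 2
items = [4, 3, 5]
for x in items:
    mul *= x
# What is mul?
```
Trace:
  mul=2
  mul=8, x=4
  mul=24, x=3
  mul=120, x=5

Final answer: 120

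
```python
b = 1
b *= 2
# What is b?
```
Trace:
  b=1
  b=2

Final answer: 2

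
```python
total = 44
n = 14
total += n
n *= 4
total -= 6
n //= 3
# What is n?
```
Trace:
  total=44
  total=44, n=14
  total=58, n=14
  total=58, n=56
  total=52, n=56
  total=52, n=18

Final answer: 18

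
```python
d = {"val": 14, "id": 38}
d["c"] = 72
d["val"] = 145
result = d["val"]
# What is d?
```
Trace:
  d={'val': 14, 'id': 38}
  d={'val': 14, 'id': 38, 'c': 72}
  d={'val': 145, 'id': 38, 'c': 72}
  d={'val': 145, 'id': 38, 'c': 72}, result=145

Final answer: {'val': 145, 'id': 38, 'c': 72}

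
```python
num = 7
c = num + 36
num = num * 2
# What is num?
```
Trace:
  num=7
  num=7, c=43
  num=14, c=43

Final answer: 14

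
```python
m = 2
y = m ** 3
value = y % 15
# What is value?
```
Trace:
  m=2
  m=2, y=8
  m=2, y=8, value=8

Final answer: 8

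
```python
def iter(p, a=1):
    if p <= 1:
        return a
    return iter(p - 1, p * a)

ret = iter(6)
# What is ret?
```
Call trace:
iter(p=6, a=1)
  iter(p=5, a=6)
    iter(p=4, a=30)
      iter(p=3, a=120)
        iter(p=2, a=360)
          iter(p=1, a=720)
          -> return 720
        -> return 720
      -> return 720
    -> return 720
  -> return 720
-> return 720

Final answer: 720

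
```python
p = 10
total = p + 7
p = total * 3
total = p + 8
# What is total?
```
Trace:
  p=10
  p=10, total=17
  p=51, total=17
  p=51, total=59

Final answer: 59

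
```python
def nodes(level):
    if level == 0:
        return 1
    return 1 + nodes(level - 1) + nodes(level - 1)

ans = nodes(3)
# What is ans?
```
Call trace (a repeated sub-call is expanded the first time; later identical calls just restate its return value):
nodes(level=3)
  nodes(level=2)
    nodes(level=1)
      nodes(level=0)
      -> return 1
      nodes(level=0)
      -> return 1
    -> return 3
    nodes(level=1) -> return 3  (same call as traced above)
  -> return 7
  nodes(level=2) -> return 7  (same call as traced above)
-> return 15

Final answer: 15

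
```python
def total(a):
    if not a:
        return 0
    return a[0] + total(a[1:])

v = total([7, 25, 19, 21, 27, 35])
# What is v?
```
Call trace:
total(a=[7, 25, 19, 21, 27, 35])
  total(a=[25, 19, 21, 27, 35])
    total(a=[19, 21, 27, 35])
      total(a=[21, 27, 35])
        total(a=[27, 35])
          total(a=[35])
            total(a=[])
            -> return 0
          -> return 35
        -> return 62
      -> return 83
    -> return 102
  -> return 127
-> return 134

Final answer: 134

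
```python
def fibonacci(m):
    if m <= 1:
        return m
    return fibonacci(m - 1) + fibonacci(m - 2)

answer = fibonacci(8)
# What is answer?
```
Call trace (a repeated sub-call is expanded the first time; later identical calls just restate its return value):
fibonacci(m=8)
  fibonacci(m=7)
    fibonacci(m=6)
      fibonacci(m=5)
        fibonacci(m=4)
          fibonacci(m=3)
            fibonacci(m=2)
              fibonacci(m=1)
              -> return 1
              fibonacci(m=0)
              -> return 0
            -> return 1
            fibonacci(m=1)
            -> return 1
          -> return 2
          fibonacci(m=2) -> return 1  (same call as traced above)
        -> return 3
        fibonacci(m=3) -> return 2  (same call as traced above)
      -> return 5
      fibonacci(m=4) -> return 3  (same call as traced above)
    -> return 8
    fibonacci(m=5) -> return 5  (same call as traced above)
  -> return 13
  fibonacci(m=6) -> return 8  (same call as traced above)
-> return 21

Final answer: 21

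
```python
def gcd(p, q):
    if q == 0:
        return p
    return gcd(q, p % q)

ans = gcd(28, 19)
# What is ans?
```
Call trace:
gcd(p=28, q=19)
  gcd(p=19, q=9)
    gcd(p=9, q=1)
      gcd(p=1, q=0)
      -> return 1
    -> return 1
  -> return 1
-> return 1

Final answer: 1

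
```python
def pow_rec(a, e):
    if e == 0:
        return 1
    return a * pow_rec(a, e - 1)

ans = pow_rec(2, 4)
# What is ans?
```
Call trace:
pow_rec(a=2, e=4)
  pow_rec(a=2, e=3)
    pow_rec(a=2, e=2)
      pow_rec(a=2, e=1)
        pow_rec(a=2, e=0)
        -> return 1
      -> return 2
    -> return 4
  -> return 8
-> return 16

Final answer: 16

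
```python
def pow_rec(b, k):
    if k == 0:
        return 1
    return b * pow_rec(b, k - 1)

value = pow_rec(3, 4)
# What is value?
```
Call trace:
pow_rec(b=3, k=4)
  pow_rec(b=3, k=3)
    pow_rec(b=3, k=2)
      pow_rec(b=3, k=1)
        pow_rec(b=3, k=0)
        -> return 1
      -> return 3
    -> return 9
  -> return 27
-> return 81

Final answer: 81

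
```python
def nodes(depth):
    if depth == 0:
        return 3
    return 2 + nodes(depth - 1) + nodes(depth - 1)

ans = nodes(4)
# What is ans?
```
Call trace (a repeated sub-call is expanded the first time; later identical calls just restate its return value):
nodes(depth=4)
  nodes(depth=3)
    nodes(depth=2)
      nodes(depth=1)
        nodes(depth=0)
        -> return 3
        nodes(depth=0)
        -> return 3
      -> return 8
      nodes(depth=1) -> return 8  (same call as traced above)
    -> return 18
    nodes(depth=2) -> return 18  (same call as traced above)
  -> return 38
  nodes(depth=3) -> return 38  (same call as traced above)
-> return 78

Final answer: 78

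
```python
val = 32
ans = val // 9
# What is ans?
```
Trace:
  val=32
  val=32, ans=3

Final answer: 3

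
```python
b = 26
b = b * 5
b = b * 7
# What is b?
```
Trace:
  b=26
  b=130
  b=910

Final answer: 910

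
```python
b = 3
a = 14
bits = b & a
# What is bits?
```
Trace:
  b=3
  b=3, a=14
  b=3, a=14, bits=2

Final answer: 2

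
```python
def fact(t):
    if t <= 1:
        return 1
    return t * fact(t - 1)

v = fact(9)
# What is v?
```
Call trace:
fact(t=9)
  fact(t=8)
    fact(t=7)
      fact(t=6)
        fact(t=5)
          fact(t=4)
            fact(t=3)
              fact(t=2)
                fact(t=1)
                -> return 1
              -> return 2
            -> return 6
          -> return 24
        -> return 120
      -> return 720
    -> return 5040
  -> return 40320
-> return 362880

Final answer: 362880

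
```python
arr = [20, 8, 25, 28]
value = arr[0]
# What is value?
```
Trace:
  arr=[20, 8, 25, 28]
  arr=[20, 8, 25, 28], value=20

Final answer: 20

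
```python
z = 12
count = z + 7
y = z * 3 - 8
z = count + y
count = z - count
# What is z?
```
Trace:
  z=12
  z=12, count=19
  z=12, count=19, y=28
  z=47, count=19, y=28
  z=47, count=28, y=28

Final answer: 47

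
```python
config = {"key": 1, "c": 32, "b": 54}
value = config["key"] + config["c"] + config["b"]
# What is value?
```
Trace:
  config={'key': 1, 'c': 32, 'b': 54}
  config={'key': 1, 'c': 32, 'b': 54}, value=87

Final answer: 87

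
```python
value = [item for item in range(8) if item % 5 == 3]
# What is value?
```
Trace:
  item=0
  item=1
  item=2
  item=3
  item=4
  item=5
  item=6
  item=7
  value=[3]

Final answer: [3]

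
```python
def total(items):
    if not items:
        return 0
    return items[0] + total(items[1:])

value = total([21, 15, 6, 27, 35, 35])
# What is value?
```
Call trace:
total(items=[21, 15, 6, 27, 35, 35])
  total(items=[15, 6, 27, 35, 35])
    total(items=[6, 27, 35, 35])
      total(items=[27, 35, 35])
        total(items=[35, 35])
          total(items=[35])
            total(items=[])
            -> return 0
          -> return 35
        -> return 70
      -> return 97
    -> return 103
  -> return 118
-> return 139

Final answer: 139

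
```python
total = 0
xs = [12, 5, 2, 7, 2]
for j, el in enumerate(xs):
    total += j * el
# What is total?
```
Trace:
  total=0
  total=0, j=0, el=12
  total=5, j=1, el=5
  total=9, j=2, el=2
  total=30, j=3, el=7
  total=38, j=4, el=2

Final answer: 38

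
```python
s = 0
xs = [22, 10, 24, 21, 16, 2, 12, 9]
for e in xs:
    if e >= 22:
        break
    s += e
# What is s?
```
Trace:
  s=0
  s=0, e=22

Final answer: 0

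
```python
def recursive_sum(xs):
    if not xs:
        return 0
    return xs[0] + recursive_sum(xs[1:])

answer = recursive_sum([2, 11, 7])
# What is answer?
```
Call trace:
recursive_sum(xs=[2, 11, 7])
  recursive_sum(xs=[11, 7])
    recursive_sum(xs=[7])
      recursive_sum(xs=[])
      -> return 0
    -> return 7
  -> return 18
-> return 20

Final answer: 20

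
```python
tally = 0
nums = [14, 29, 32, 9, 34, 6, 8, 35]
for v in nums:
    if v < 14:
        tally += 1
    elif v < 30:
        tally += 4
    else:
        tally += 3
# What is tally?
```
Trace:
  tally=0
  tally=4, v=14
  tally=8, v=29
  tally=11, v=32
  tally=12, v=9
  tally=15, v=34
  tally=16, v=6
  tally=17, v=8
  tally=20, v=35

Final answer: 20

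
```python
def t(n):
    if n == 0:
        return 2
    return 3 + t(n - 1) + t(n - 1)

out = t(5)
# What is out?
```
Call trace (a repeated sub-call is expanded the first time; later identical calls just restate its return value):
t(n=5)
  t(n=4)
    t(n=3)
      t(n=2)
        t(n=1)
          t(n=0)
          -> return 2
          t(n=0)
          -> return 2
        -> return 7
        t(n=1) -> return 7  (same call as traced above)
      -> return 17
      t(n=2) -> return 17  (same call as traced above)
    -> return 37
    t(n=3) -> return 37  (same call as traced above)
  -> return 77
  t(n=4) -> return 77  (same call as traced above)
-> return 157

Final answer: 157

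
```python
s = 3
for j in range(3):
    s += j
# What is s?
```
Trace:
  s=3
  s=3, j=0
  s=4, j=1
  s=6, j=2

Final answer: 6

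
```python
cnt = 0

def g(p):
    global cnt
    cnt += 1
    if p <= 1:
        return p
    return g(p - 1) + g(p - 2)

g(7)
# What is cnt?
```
Call trace (a repeated sub-call is expanded the first time; later identical calls just restate its return value):
g(p=7)
  g(p=6)
    g(p=5)
      g(p=4)
        g(p=3)
          g(p=2)
            g(p=1)
            -> return 1
            g(p=0)
            -> return 0
          -> return 1
          g(p=1)
          -> return 1
        -> return 2
        g(p=2) -> return 1  (same call as traced above)
      -> return 3
      g(p=3) -> return 2  (same call as traced above)
    -> return 5
    g(p=4) -> return 3  (same call as traced above)
  -> return 8
  g(p=5) -> return 5  (same call as traced above)
-> return 13

cnt is incremented once per call, so count the calls in each subtree. Let C(p) = number of calls made by g(p).
C(0) = C(1) = 1 (base case, no recursion); C(p) = 1 + C(p - 1) + C(p - 2) otherwise.
C(2) = 1 + C(1) + C(0) = 1 + 1 + 1 = 3
C(3) = 1 + C(2) + C(1) = 1 + 3 + 1 = 5
C(4) = 1 + C(3) + C(2) = 1 + 5 + 3 = 9
C(5) = 1 + C(4) + C(3) = 1 + 9 + 5 = 15
C(6) = 1 + C(5) + C(4) = 1 + 15 + 9 = 25
C(7) = 1 + C(6) + C(5) = 1 + 25 + 15 = 41
cnt = C(7) = 41

Final answer: 41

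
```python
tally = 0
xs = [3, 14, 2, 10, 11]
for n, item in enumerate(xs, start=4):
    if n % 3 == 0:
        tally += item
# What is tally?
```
Trace:
  tally=0
  tally=0, n=4, item=3
  tally=0, n=5, item=14
  tally=2, n=6, item=2
  tally=2, n=7, item=10
  tally=2, n=8, item=11

Final answer: 2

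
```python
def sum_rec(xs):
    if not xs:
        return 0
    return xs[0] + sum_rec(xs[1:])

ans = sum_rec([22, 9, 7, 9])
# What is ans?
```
Call trace:
sum_rec(xs=[22, 9, 7, 9])
  sum_rec(xs=[9, 7, 9])
    sum_rec(xs=[7, 9])
      sum_rec(xs=[9])
        sum_rec(xs=[])
        -> return 0
      -> return 9
    -> return 16
  -> return 25
-> return 47

Final answer: 47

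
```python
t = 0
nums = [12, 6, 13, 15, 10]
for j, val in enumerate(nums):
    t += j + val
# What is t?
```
Trace:
  t=0
  t=12, j=0, val=12
  t=19, j=1, val=6
  t=34, j=2, val=13
  t=52, j=3, val=15
  t=66, j=4, val=10

Final answer: 66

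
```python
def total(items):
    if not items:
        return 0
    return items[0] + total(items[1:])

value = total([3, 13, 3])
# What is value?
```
Call trace:
total(items=[3, 13, 3])
  total(items=[13, 3])
    total(items=[3])
      total(items=[])
      -> return 0
    -> return 3
  -> return 16
-> return 19

Final answer: 19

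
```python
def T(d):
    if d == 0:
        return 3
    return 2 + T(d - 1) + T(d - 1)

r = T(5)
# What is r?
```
Call trace (a repeated sub-call is expanded the first time; later identical calls just restate its return value):
T(d=5)
  T(d=4)
    T(d=3)
      T(d=2)
        T(d=1)
          T(d=0)
          -> return 3
          T(d=0)
          -> return 3
        -> return 8
        T(d=1) -> return 8  (same call as traced above)
      -> return 18
      T(d=2) -> return 18  (same call as traced above)
    -> return 38
    T(d=3) -> return 38  (same call as traced above)
  -> return 78
  T(d=4) -> return 78  (same call as traced above)
-> return 158

Final answer: 158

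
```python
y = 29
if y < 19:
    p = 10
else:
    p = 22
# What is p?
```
Trace:
  y=29
  y=29, p=22

Final answer: 22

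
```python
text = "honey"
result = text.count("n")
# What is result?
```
Trace:
  text='honey'
  text='honey', result=1

Final answer: 1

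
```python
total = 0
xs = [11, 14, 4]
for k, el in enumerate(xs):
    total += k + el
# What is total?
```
Trace:
  total=0
  total=11, k=0, el=11
  total=26, k=1, el=14
  total=32, k=2, el=4

Final answer: 32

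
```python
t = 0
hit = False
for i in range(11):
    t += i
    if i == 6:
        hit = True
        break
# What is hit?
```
Trace:
  t=0
  t=0, hit=False
  t=0, hit=False, i=0
  t=1, hit=False, i=1
  t=3, hit=False, i=2
  t=6, hit=False, i=3
  t=10, hit=False, i=4
  t=15, hit=False, i=5
  t=21, hit=True, i=6

Final answer: True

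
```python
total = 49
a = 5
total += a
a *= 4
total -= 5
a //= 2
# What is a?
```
Trace:
  total=49
  total=49, a=5
  total=54, a=5
  total=54, a=20
  total=49, a=20
  total=49, a=10

Final answer: 10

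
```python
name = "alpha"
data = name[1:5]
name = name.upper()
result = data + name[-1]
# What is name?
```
Trace:
  name='alpha'
  name='alpha', data='lpha'
  name='ALPHA', data='lpha'
  name='ALPHA', data='lpha', result='lphaA'

Final answer: 'ALPHA'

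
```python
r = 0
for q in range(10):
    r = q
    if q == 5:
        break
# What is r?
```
Trace:
  r=0
  r=0, q=0
  r=1, q=1
  r=2, q=2
  r=3, q=3
  r=4, q=4
  r=5, q=5

Final answer: 5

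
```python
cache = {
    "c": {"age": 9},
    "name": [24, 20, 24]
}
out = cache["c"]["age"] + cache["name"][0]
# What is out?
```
Trace:
  cache={'c': {'age': 9}, 'name': [24, 20, 24]}
  cache={'c': {'age': 9}, 'name': [24, 20, 24]}, out=33

Final answer: 33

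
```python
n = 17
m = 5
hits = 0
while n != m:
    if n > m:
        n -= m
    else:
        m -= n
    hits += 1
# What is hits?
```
Trace:
  n=17
  n=17, m=5
  n=17, m=5, hits=0
  n=12, m=5, hits=1
  n=7, m=5, hits=2
  n=2, m=5, hits=3
  n=2, m=3, hits=4
  n=2, m=1, hits=5
  n=1, m=1, hits=6

Final answer: 6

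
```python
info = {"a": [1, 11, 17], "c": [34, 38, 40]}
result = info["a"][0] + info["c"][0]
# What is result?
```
Trace:
  info={'a': [1, 11, 17], 'c': [34, 38, 40]}
  info={'a': [1, 11, 17], 'c': [34, 38, 40]}, result=35

Final answer: 35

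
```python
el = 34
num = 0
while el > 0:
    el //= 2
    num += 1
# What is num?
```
Trace:
  el=34
  el=34, num=0
  el=17, num=1
  el=8, num=2
  el=4, num=3
  el=2, num=4
  el=1, num=5
  el=0, num=6

Final answer: 6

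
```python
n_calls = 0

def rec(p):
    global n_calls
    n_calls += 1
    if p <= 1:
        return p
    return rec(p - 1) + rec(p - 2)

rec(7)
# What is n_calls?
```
Call trace (a repeated sub-call is expanded the first time; later identical calls just restate its return value):
rec(p=7)
  rec(p=6)
    rec(p=5)
      rec(p=4)
        rec(p=3)
          rec(p=2)
            rec(p=1)
            -> return 1
            rec(p=0)
            -> return 0
          -> return 1
          rec(p=1)
          -> return 1
        -> return 2
        rec(p=2) -> return 1  (same call as traced above)
      -> return 3
      rec(p=3) -> return 2  (same call as traced above)
    -> return 5
    rec(p=4) -> return 3  (same call as traced above)
  -> return 8
  rec(p=5) -> return 5  (same call as traced above)
-> return 13

n_calls is incremented once per call, so count the calls in each subtree. Let C(p) = number of calls made by rec(p).
C(0) = C(1) = 1 (base case, no recursion); C(p) = 1 + C(p - 1) + C(p - 2) otherwise.
C(2) = 1 + C(1) + C(0) = 1 + 1 + 1 = 3
C(3) = 1 + C(2) + C(1) = 1 + 3 + 1 = 5
C(4) = 1 + C(3) + C(2) = 1 + 5 + 3 = 9
C(5) = 1 + C(4) + C(3) = 1 + 9 + 5 = 15
C(6) = 1 + C(5) + C(4) = 1 + 15 + 9 = 25
C(7) = 1 + C(6) + C(5) = 1 + 25 + 15 = 41
n_calls = C(7) = 41

Final answer: 41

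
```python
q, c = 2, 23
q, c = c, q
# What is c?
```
Trace:
  q=2, c=23
  q=23, c=2

Final answer: 2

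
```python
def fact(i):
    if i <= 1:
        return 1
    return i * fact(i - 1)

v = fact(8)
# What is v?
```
Call trace:
fact(i=8)
  fact(i=7)
    fact(i=6)
      fact(i=5)
        fact(i=4)
          fact(i=3)
            fact(i=2)
              fact(i=1)
              -> return 1
            -> return 2
          -> return 6
        -> return 24
      -> return 120
    -> return 720
  -> return 5040
-> return 40320

Final answer: 40320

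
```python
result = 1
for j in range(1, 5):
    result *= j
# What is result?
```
Trace:
  result=1
  result=1, j=1
  result=2, j=2
  result=6, j=3
  result=24, j=4

Final answer: 24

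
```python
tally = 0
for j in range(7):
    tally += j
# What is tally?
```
Trace:
  tally=0
  tally=0, j=0
  tally=1, j=1
  tally=3, j=2
  tally=6, j=3
  tally=10, j=4
  tally=15, j=5
  tally=21, j=6

Final answer: 21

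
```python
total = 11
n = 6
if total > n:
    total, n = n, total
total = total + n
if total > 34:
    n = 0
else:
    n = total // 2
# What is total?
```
Trace:
  total=11
  total=11, n=6
  total=6, n=11
  total=17, n=11
  total=17, n=8

Final answer: 17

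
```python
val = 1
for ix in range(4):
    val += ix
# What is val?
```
Trace:
  val=1
  val=1, ix=0
  val=2, ix=1
  val=4, ix=2
  val=7, ix=3

Final answer: 7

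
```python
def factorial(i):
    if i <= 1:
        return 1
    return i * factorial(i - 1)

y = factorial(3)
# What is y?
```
Call trace:
factorial(i=3)
  factorial(i=2)
    factorial(i=1)
    -> return 1
  -> return 2
-> return 6

Final answer: 6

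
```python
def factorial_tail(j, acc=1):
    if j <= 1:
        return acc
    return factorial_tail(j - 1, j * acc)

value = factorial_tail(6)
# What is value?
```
Call trace:
factorial_tail(j=6, acc=1)
  factorial_tail(j=5, acc=6)
    factorial_tail(j=4, acc=30)
      factorial_tail(j=3, acc=120)
        factorial_tail(j=2, acc=360)
          factorial_tail(j=1, acc=720)
          -> return 720
        -> return 720
      -> return 720
    -> return 720
  -> return 720
-> return 720

Final answer: 720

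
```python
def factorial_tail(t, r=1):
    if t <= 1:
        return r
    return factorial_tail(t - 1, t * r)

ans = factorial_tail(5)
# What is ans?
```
Call trace:
factorial_tail(t=5, r=1)
  factorial_tail(t=4, r=5)
    factorial_tail(t=3, r=20)
      factorial_tail(t=2, r=60)
        factorial_tail(t=1, r=120)
        -> return 120
      -> return 120
    -> return 120
  -> return 120
-> return 120

Final answer: 120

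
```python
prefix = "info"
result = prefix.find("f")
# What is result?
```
Trace:
  prefix='info'
  prefix='info', result=2

Final answer: 2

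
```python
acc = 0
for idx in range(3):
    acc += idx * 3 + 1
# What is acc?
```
Trace:
  acc=0
  acc=1, idx=0
  acc=5, idx=1
  acc=12, idx=2

Final answer: 12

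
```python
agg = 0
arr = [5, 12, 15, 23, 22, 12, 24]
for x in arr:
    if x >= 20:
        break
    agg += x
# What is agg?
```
Trace:
  agg=0
  agg=5, x=5
  agg=17, x=12
  agg=32, x=15
  agg=32, x=23

Final answer: 32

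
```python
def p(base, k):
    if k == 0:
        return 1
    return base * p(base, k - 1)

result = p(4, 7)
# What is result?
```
Call trace:
p(base=4, k=7)
  p(base=4, k=6)
    p(base=4, k=5)
      p(base=4, k=4)
        p(base=4, k=3)
          p(base=4, k=2)
            p(base=4, k=1)
              p(base=4, k=0)
              -> return 1
            -> return 4
          -> return 16
        -> return 64
      -> return 256
    -> return 1024
  -> return 4096
-> return 16384

Final answer: 16384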